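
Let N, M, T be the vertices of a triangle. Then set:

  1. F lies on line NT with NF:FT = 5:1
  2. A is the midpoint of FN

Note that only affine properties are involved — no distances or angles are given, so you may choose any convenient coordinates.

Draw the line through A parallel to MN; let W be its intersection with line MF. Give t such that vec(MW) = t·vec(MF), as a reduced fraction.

t = 1/2

Assign N = (0, 0), M = (1, 0), T = (0, 1) — the answer is frame-independent, so this choice is without loss of generality.
1. F lies on line NT with NF:FT = 5:1 ⇒ F = (0, 5/6)
2. A is the midpoint of FN ⇒ A = (0, 5/12)
through A parallel to MN: direction (-1, 0); meets MF at W = (1/2, 5/12)
W = M + t·(F−M) with t = 1/2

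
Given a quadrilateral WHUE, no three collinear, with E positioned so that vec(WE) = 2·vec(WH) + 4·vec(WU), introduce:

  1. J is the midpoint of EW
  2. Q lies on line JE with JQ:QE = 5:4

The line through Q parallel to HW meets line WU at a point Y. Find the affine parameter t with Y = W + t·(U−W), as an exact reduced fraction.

t = 28/9

Choose coordinates W = (0, 0), H = (1, 0), U = (0, 1), E = (2, 4).
1. J is the midpoint of EW ⇒ J = (1, 2)
2. Q lies on line JE with JQ:QE = 5:4 ⇒ Q = (14/9, 28/9)
through Q parallel to HW: direction (-1, 0); meets WU at Y = (0, 28/9)
Y = W + t·(U−W) with t = 28/9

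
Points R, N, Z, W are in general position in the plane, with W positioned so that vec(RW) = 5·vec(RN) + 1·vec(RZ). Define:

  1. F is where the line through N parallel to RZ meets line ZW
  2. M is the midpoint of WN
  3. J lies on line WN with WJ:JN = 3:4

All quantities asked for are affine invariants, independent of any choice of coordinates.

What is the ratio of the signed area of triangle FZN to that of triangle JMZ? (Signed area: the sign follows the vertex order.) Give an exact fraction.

[FZN]:[JMZ] = -14/5

Choose coordinates R = (0, 0), N = (1, 0), Z = (0, 1), W = (5, 1).
1. F is where the line through N parallel to RZ meets line ZW ⇒ F = (1, 1)
2. M is the midpoint of WN ⇒ M = (3, 1/2)
3. J lies on line WN with WJ:JN = 3:4 ⇒ J = (23/7, 4/7)
2·[FZN] = 1, 2·[JMZ] = -5/14
[FZN]:[JMZ] = 1:-5/14 = -14/5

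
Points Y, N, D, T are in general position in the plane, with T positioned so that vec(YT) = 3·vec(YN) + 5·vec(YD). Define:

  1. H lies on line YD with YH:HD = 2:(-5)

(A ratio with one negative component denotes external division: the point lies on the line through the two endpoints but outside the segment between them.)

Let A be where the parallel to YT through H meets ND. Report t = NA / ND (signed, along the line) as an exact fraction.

Set Y = (0, 0), N = (1, 0), D = (0, 1), T = (3, 5); any affine frame gives the same invariant.
1. H lies on line YD with YH:HD = 2:(-5) ⇒ H = (0, -2/3)
through H parallel to YT: direction (3, 5); meets ND at A = (5/8, 3/8)
A = N + t·(D−N) with t = 3/8

t = 3/8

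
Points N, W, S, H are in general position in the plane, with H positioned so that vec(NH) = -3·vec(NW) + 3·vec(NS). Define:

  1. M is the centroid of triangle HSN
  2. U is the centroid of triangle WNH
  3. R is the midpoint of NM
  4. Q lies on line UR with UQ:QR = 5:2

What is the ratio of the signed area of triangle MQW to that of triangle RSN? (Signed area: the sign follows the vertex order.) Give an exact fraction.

Assign N = (0, 0), W = (1, 0), S = (0, 1), H = (-3, 3) — the answer is frame-independent, so this choice is without loss of generality.
1. M is the centroid of triangle HSN ⇒ M = (-1, 4/3)
2. U is the centroid of triangle WNH ⇒ U = (-2/3, 1)
3. R is the midpoint of NM ⇒ R = (-1/2, 2/3)
4. Q lies on line UR with UQ:QR = 5:2 ⇒ Q = (-23/42, 16/21)
2·[MQW] = 34/63, 2·[RSN] = -1/2
[MQW]:[RSN] = 34/63:-1/2 = -68/63

[MQW]:[RSN] = -68/63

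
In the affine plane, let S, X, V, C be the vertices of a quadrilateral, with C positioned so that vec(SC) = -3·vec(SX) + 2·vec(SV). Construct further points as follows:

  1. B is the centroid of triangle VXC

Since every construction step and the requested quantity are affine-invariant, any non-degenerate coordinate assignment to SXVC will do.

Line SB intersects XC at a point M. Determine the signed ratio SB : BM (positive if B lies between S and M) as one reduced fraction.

SB:BM = -4

Choose coordinates S = (0, 0), X = (1, 0), V = (0, 1), C = (-3, 2).
1. B is the centroid of triangle VXC ⇒ B = (-2/3, 1)
line SB meets XC at M = (-1/2, 3/4)
B = S + t·(M−S) with t = 4/3, so SB:BM = 4/3:-1/3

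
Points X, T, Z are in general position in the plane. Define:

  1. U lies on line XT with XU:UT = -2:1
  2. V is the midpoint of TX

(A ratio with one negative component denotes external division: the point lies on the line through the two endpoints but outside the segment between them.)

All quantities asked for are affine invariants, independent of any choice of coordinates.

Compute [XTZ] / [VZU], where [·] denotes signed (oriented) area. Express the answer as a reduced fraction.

[XTZ]:[VZU] = -2/3

Set X = (0, 0), T = (1, 0), Z = (0, 1); any affine frame gives the same invariant.
1. U lies on line XT with XU:UT = -2:1 ⇒ U = (2, 0)
2. V is the midpoint of TX ⇒ V = (1/2, 0)
2·[XTZ] = 1, 2·[VZU] = -3/2
[XTZ]:[VZU] = 1:-3/2 = -2/3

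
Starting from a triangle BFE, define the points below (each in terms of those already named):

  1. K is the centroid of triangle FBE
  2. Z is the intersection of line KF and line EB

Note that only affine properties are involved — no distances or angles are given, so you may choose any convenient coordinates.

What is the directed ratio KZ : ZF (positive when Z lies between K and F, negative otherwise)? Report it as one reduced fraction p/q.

Assign B = (0, 0), F = (1, 0), E = (0, 1) — the answer is frame-independent, so this choice is without loss of generality.
1. K is the centroid of triangle FBE ⇒ K = (1/3, 1/3)
2. Z is the intersection of line KF and line EB ⇒ Z = (0, 1/2)
Z = K + t·(F−K) with t = -1/2, so KZ:ZF = t:(1−t) = -1/2:3/2

KZ:ZF = -1/3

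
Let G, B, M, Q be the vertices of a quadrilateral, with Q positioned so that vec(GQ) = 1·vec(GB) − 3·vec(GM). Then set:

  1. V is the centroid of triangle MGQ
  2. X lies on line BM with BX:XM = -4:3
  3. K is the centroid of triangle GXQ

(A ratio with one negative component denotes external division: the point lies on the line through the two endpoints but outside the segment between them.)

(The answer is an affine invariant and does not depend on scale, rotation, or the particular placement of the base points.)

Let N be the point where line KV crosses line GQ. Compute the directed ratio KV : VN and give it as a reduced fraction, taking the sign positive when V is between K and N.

KV:VN = -6

Choose coordinates G = (0, 0), B = (1, 0), M = (0, 1), Q = (1, -3).
1. V is the centroid of triangle MGQ ⇒ V = (1/3, -2/3)
2. X lies on line BM with BX:XM = -4:3 ⇒ X = (-3, 4)
3. K is the centroid of triangle GXQ ⇒ K = (-2/3, 1/3)
line KV meets GQ at N = (1/6, -1/2)
V = K + t·(N−K) with t = 6/5, so KV:VN = 6/5:-1/5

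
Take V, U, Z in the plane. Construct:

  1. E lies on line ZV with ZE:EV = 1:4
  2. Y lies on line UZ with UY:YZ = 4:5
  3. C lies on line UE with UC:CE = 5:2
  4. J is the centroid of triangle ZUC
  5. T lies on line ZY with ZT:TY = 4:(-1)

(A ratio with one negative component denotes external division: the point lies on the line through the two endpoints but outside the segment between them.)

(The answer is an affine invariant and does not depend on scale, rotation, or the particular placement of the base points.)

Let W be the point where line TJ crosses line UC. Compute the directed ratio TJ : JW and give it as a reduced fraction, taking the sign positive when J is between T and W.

Set V = (0, 0), U = (1, 0), Z = (0, 1); any affine frame gives the same invariant.
1. E lies on line ZV with ZE:EV = 1:4 ⇒ E = (0, 4/5)
2. Y lies on line UZ with UY:YZ = 4:5 ⇒ Y = (5/9, 4/9)
3. C lies on line UE with UC:CE = 5:2 ⇒ C = (2/7, 4/7)
4. J is the centroid of triangle ZUC ⇒ J = (3/7, 11/21)
5. T lies on line ZY with ZT:TY = 4:(-1) ⇒ T = (20/27, 7/27)
line TJ meets UC at W = (11/6, -2/3)
J = T + t·(W−T) with t = -2/7, so TJ:JW = -2/7:9/7

TJ:JW = -2/9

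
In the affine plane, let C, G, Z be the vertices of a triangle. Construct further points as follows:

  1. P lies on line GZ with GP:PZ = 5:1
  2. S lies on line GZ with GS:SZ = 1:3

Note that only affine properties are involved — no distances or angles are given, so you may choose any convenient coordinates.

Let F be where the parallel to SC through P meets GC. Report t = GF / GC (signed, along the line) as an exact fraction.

t = 10/3

Choose coordinates C = (0, 0), G = (1, 0), Z = (0, 1).
1. P lies on line GZ with GP:PZ = 5:1 ⇒ P = (1/6, 5/6)
2. S lies on line GZ with GS:SZ = 1:3 ⇒ S = (3/4, 1/4)
through P parallel to SC: direction (-3/4, -1/4); meets GC at F = (-7/3, 0)
F = G + t·(C−G) with t = 10/3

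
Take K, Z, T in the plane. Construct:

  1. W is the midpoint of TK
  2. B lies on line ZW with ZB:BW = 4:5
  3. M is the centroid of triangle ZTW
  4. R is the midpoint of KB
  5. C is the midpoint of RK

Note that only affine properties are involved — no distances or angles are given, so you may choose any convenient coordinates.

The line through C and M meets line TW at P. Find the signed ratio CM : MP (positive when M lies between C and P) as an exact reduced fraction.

CM:MP = -7/12

Assign K = (0, 0), Z = (1, 0), T = (0, 1) — the answer is frame-independent, so this choice is without loss of generality.
1. W is the midpoint of TK ⇒ W = (0, 1/2)
2. B lies on line ZW with ZB:BW = 4:5 ⇒ B = (5/9, 2/9)
3. M is the centroid of triangle ZTW ⇒ M = (1/3, 1/2)
4. R is the midpoint of KB ⇒ R = (5/18, 1/9)
5. C is the midpoint of RK ⇒ C = (5/36, 1/18)
line CM meets TW at P = (0, -11/42)
M = C + t·(P−C) with t = -7/5, so CM:MP = -7/5:12/5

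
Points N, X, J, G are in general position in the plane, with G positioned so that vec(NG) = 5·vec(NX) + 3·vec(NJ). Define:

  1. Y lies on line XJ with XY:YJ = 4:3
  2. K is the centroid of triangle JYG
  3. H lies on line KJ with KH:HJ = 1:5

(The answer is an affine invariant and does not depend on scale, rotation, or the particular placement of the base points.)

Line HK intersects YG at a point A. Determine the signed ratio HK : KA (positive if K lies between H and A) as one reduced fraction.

HK:KA = 1/3

Assign N = (0, 0), X = (1, 0), J = (0, 1), G = (5, 3) — the answer is frame-independent, so this choice is without loss of generality.
1. Y lies on line XJ with XY:YJ = 4:3 ⇒ Y = (3/7, 4/7)
2. K is the centroid of triangle JYG ⇒ K = (38/21, 32/21)
3. H lies on line KJ with KH:HJ = 1:5 ⇒ H = (95/63, 181/126)
line HK meets YG at A = (19/7, 25/14)
K = H + t·(A−H) with t = 1/4, so HK:KA = 1/4:3/4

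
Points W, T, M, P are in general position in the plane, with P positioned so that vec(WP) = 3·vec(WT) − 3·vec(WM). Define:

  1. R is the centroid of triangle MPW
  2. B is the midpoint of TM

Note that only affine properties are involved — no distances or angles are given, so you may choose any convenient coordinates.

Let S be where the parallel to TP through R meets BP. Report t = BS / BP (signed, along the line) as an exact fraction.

Set W = (0, 0), T = (1, 0), M = (0, 1), P = (3, -3); any affine frame gives the same invariant.
1. R is the centroid of triangle MPW ⇒ R = (1, -2/3)
2. B is the midpoint of TM ⇒ B = (1/2, 1/2)
through R parallel to TP: direction (2, -3); meets BP at S = (-11/3, 19/3)
S = B + t·(P−B) with t = -5/3

t = -5/3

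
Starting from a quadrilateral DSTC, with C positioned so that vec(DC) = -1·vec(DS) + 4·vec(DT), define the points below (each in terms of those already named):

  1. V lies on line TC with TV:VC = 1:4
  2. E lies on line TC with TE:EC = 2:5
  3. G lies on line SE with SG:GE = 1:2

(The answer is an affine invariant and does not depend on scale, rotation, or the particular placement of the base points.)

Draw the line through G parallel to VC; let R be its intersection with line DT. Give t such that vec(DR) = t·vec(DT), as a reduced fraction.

Work in coordinates with D = (0, 0), S = (1, 0), T = (0, 1), C = (-1, 4).
1. V lies on line TC with TV:VC = 1:4 ⇒ V = (-1/5, 8/5)
2. E lies on line TC with TE:EC = 2:5 ⇒ E = (-2/7, 13/7)
3. G lies on line SE with SG:GE = 1:2 ⇒ G = (4/7, 13/21)
through G parallel to VC: direction (-4/5, 12/5); meets DT at R = (0, 7/3)
R = D + t·(T−D) with t = 7/3

t = 7/3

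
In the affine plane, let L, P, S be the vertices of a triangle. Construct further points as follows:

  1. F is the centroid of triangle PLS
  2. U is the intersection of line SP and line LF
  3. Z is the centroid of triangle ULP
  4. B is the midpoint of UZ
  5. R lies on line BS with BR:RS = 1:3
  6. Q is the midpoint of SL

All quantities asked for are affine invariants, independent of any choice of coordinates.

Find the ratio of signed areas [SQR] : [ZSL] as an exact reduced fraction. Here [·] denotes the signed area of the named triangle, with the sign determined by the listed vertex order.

[SQR]:[ZSL] = 3/8

Set L = (0, 0), P = (1, 0), S = (0, 1); any affine frame gives the same invariant.
1. F is the centroid of triangle PLS ⇒ F = (1/3, 1/3)
2. U is the intersection of line SP and line LF ⇒ U = (1/2, 1/2)
3. Z is the centroid of triangle ULP ⇒ Z = (1/2, 1/6)
4. B is the midpoint of UZ ⇒ B = (1/2, 1/3)
5. R lies on line BS with BR:RS = 1:3 ⇒ R = (3/8, 1/2)
6. Q is the midpoint of SL ⇒ Q = (0, 1/2)
2·[SQR] = 3/16, 2·[ZSL] = 1/2
[SQR]:[ZSL] = 3/16:1/2 = 3/8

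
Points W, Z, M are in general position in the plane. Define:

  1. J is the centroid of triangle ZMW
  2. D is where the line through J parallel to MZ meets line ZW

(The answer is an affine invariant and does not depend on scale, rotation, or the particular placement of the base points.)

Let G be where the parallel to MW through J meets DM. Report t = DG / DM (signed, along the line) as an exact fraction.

t = 1/2

Choose coordinates W = (0, 0), Z = (1, 0), M = (0, 1).
1. J is the centroid of triangle ZMW ⇒ J = (1/3, 1/3)
2. D is where the line through J parallel to MZ meets line ZW ⇒ D = (2/3, 0)
through J parallel to MW: direction (0, -1); meets DM at G = (1/3, 1/2)
G = D + t·(M−D) with t = 1/2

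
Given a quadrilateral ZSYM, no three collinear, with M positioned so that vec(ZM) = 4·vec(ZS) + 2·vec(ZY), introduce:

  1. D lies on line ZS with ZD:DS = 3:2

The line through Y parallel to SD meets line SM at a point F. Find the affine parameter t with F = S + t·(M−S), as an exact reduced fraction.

t = 1/2

Set Z = (0, 0), S = (1, 0), Y = (0, 1), M = (4, 2); any affine frame gives the same invariant.
1. D lies on line ZS with ZD:DS = 3:2 ⇒ D = (3/5, 0)
through Y parallel to SD: direction (-2/5, 0); meets SM at F = (5/2, 1)
F = S + t·(M−S) with t = 1/2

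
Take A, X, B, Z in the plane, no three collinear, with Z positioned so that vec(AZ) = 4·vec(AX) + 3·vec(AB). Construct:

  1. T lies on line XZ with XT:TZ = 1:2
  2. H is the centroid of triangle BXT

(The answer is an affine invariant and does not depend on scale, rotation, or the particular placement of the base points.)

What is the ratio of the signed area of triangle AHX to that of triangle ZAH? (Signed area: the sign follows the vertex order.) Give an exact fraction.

[AHX]:[ZAH] = -2

Set A = (0, 0), X = (1, 0), B = (0, 1), Z = (4, 3); any affine frame gives the same invariant.
1. T lies on line XZ with XT:TZ = 1:2 ⇒ T = (2, 1)
2. H is the centroid of triangle BXT ⇒ H = (1, 2/3)
2·[AHX] = -2/3, 2·[ZAH] = 1/3
[AHX]:[ZAH] = -2/3:1/3 = -2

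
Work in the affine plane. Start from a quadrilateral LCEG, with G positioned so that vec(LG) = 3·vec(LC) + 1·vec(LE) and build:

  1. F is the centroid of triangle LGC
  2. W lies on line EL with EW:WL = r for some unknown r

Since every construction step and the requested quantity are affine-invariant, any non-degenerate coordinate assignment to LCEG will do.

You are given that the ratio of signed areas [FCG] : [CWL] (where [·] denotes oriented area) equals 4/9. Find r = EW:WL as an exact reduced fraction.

Work in coordinates with L = (0, 0), C = (1, 0), E = (0, 1), G = (3, 1).
1. F is the centroid of triangle LGC ⇒ F = (4/3, 1/3)
2. With EW:WL = r, write λ = r/(r+1) so W = E + λ·(L−E); W is affine-linear in λ
Every point depending on W is an affine combination of W and λ-independent points, so each such coordinate is linear in λ; the λ² term in each signed area is a multiple of (L−E)×(L−E) = 0, so 2·[FCG] and 2·[CWL] are each linear in λ. Evaluating at λ=0 and λ=1:
  2·[FCG] = 1/3,   2·[CWL] = −λ + 1
So [FCG]:[CWL] = (1/3) / (−λ + 1). Setting this equal to 4/9:
  1/3 = 4/9·(−λ + 1)  ⇒  λ = 1/4
Then r = λ/(1−λ) = (1/4)/(3/4) = 1/3. Check: with r = 1/3, W = (0, 3/4) and [FCG]:[CWL] = 4/9 as required.

r = 1/3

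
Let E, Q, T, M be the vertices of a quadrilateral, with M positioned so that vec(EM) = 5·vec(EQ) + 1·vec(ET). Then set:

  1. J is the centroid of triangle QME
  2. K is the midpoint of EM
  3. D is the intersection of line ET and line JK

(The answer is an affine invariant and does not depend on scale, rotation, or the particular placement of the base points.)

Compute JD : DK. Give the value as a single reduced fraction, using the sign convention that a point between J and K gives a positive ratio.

JD:DK = -4/5

Work in coordinates with E = (0, 0), Q = (1, 0), T = (0, 1), M = (5, 1).
1. J is the centroid of triangle QME ⇒ J = (2, 1/3)
2. K is the midpoint of EM ⇒ K = (5/2, 1/2)
3. D is the intersection of line ET and line JK ⇒ D = (0, -1/3)
D = J + t·(K−J) with t = -4, so JD:DK = t:(1−t) = -4:5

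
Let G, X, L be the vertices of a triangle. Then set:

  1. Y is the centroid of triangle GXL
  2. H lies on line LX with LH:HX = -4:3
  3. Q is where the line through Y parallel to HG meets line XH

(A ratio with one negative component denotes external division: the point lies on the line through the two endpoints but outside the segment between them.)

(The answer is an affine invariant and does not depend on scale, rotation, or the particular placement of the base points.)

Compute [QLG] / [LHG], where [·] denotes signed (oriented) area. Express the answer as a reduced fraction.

Work in coordinates with G = (0, 0), X = (1, 0), L = (0, 1).
1. Y is the centroid of triangle GXL ⇒ Y = (1/3, 1/3)
2. H lies on line LX with LH:HX = -4:3 ⇒ H = (4, -3)
3. Q is where the line through Y parallel to HG meets line XH ⇒ Q = (5/3, -2/3)
2·[QLG] = 5/3, 2·[LHG] = -4
[QLG]:[LHG] = 5/3:-4 = -5/12

[QLG]:[LHG] = -5/12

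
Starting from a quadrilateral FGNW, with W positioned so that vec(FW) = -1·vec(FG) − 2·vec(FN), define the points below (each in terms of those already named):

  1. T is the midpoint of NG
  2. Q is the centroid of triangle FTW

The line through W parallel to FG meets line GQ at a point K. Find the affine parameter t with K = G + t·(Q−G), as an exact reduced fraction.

t = 4

Work in coordinates with F = (0, 0), G = (1, 0), N = (0, 1), W = (-1, -2).
1. T is the midpoint of NG ⇒ T = (1/2, 1/2)
2. Q is the centroid of triangle FTW ⇒ Q = (-1/6, -1/2)
through W parallel to FG: direction (1, 0); meets GQ at K = (-11/3, -2)
K = G + t·(Q−G) with t = 4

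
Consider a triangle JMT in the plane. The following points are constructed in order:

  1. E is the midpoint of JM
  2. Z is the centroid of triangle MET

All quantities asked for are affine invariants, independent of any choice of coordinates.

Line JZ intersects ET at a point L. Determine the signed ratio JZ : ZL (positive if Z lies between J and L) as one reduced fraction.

JZ:ZL = -4

Work in coordinates with J = (0, 0), M = (1, 0), T = (0, 1).
1. E is the midpoint of JM ⇒ E = (1/2, 0)
2. Z is the centroid of triangle MET ⇒ Z = (1/2, 1/3)
line JZ meets ET at L = (3/8, 1/4)
Z = J + t·(L−J) with t = 4/3, so JZ:ZL = 4/3:-1/3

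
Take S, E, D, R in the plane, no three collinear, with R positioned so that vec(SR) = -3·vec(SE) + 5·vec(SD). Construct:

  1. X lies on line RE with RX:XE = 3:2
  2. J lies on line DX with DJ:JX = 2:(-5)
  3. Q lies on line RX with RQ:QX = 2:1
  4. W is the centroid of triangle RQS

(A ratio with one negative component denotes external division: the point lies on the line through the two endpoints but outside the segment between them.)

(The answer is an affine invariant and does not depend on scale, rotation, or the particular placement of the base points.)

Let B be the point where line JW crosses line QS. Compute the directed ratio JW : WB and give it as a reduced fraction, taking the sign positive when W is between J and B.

Choose coordinates S = (0, 0), E = (1, 0), D = (0, 1), R = (-3, 5).
1. X lies on line RE with RX:XE = 3:2 ⇒ X = (-3/5, 2)
2. J lies on line DX with DJ:JX = 2:(-5) ⇒ J = (2/5, 1/3)
3. Q lies on line RX with RQ:QX = 2:1 ⇒ Q = (-7/5, 3)
4. W is the centroid of triangle RQS ⇒ W = (-22/15, 8/3)
line JW meets QS at B = (-14/15, 2)
W = J + t·(B−J) with t = 7/5, so JW:WB = 7/5:-2/5

JW:WB = -7/2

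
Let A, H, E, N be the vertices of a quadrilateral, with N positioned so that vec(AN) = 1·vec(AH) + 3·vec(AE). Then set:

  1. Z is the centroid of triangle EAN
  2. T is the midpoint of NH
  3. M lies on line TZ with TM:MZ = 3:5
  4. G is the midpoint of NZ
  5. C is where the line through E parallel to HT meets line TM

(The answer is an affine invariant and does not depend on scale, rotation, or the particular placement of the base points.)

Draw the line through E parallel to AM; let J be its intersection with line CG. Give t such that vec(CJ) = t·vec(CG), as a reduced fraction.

Choose coordinates A = (0, 0), H = (1, 0), E = (0, 1), N = (1, 3).
1. Z is the centroid of triangle EAN ⇒ Z = (1/3, 4/3)
2. T is the midpoint of NH ⇒ T = (1, 3/2)
3. M lies on line TZ with TM:MZ = 3:5 ⇒ M = (3/4, 23/16)
4. G is the midpoint of NZ ⇒ G = (2/3, 13/6)
5. C is where the line through E parallel to HT meets line TM ⇒ C = (0, 5/4)
through E parallel to AM: direction (3/4, 23/16); meets CG at J = (6/13, 49/26)
J = C + t·(G−C) with t = 9/13

t = 9/13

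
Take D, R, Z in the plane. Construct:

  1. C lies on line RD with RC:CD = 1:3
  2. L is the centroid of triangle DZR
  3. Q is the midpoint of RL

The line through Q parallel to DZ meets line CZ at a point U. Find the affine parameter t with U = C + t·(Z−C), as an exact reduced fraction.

t = 1/9

Assign D = (0, 0), R = (1, 0), Z = (0, 1) — the answer is frame-independent, so this choice is without loss of generality.
1. C lies on line RD with RC:CD = 1:3 ⇒ C = (3/4, 0)
2. L is the centroid of triangle DZR ⇒ L = (1/3, 1/3)
3. Q is the midpoint of RL ⇒ Q = (2/3, 1/6)
through Q parallel to DZ: direction (0, 1); meets CZ at U = (2/3, 1/9)
U = C + t·(Z−C) with t = 1/9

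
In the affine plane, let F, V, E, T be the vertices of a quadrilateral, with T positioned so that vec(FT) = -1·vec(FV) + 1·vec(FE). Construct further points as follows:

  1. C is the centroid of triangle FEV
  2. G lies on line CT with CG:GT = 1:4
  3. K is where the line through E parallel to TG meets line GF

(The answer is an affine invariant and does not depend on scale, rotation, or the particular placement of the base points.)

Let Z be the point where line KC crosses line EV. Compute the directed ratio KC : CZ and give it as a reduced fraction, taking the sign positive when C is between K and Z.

Work in coordinates with F = (0, 0), V = (1, 0), E = (0, 1), T = (-1, 1).
1. C is the centroid of triangle FEV ⇒ C = (1/3, 1/3)
2. G lies on line CT with CG:GT = 1:4 ⇒ G = (1/15, 7/15)
3. K is where the line through E parallel to TG meets line GF ⇒ K = (2/15, 14/15)
line KC meets EV at Z = (1/6, 5/6)
C = K + t·(Z−K) with t = 6, so KC:CZ = 6:-5

KC:CZ = -6/5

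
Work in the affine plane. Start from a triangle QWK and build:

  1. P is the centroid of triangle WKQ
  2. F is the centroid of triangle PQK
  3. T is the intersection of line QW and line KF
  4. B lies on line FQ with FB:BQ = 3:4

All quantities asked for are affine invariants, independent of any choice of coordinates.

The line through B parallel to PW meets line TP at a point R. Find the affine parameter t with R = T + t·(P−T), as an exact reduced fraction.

t = 13/28

Set Q = (0, 0), W = (1, 0), K = (0, 1); any affine frame gives the same invariant.
1. P is the centroid of triangle WKQ ⇒ P = (1/3, 1/3)
2. F is the centroid of triangle PQK ⇒ F = (1/9, 4/9)
3. T is the intersection of line QW and line KF ⇒ T = (1/5, 0)
4. B lies on line FQ with FB:BQ = 3:4 ⇒ B = (4/63, 16/63)
through B parallel to PW: direction (2/3, -1/3); meets TP at R = (11/42, 13/84)
R = T + t·(P−T) with t = 13/28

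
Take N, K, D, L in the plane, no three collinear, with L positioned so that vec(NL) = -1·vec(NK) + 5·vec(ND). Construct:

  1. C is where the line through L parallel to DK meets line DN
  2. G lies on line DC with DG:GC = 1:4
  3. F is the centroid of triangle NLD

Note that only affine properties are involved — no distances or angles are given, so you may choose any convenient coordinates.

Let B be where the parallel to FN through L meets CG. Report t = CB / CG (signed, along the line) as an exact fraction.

Set N = (0, 0), K = (1, 0), D = (0, 1), L = (-1, 5); any affine frame gives the same invariant.
1. C is where the line through L parallel to DK meets line DN ⇒ C = (0, 4)
2. G lies on line DC with DG:GC = 1:4 ⇒ G = (0, 8/5)
3. F is the centroid of triangle NLD ⇒ F = (-1/3, 2)
through L parallel to FN: direction (1/3, -2); meets CG at B = (0, -1)
B = C + t·(G−C) with t = 25/12

t = 25/12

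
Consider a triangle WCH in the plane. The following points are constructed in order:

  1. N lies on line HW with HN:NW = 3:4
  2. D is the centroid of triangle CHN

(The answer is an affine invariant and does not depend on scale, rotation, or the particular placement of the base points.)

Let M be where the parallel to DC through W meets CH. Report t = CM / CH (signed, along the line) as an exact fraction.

t = -11/3

Choose coordinates W = (0, 0), C = (1, 0), H = (0, 1).
1. N lies on line HW with HN:NW = 3:4 ⇒ N = (0, 4/7)
2. D is the centroid of triangle CHN ⇒ D = (1/3, 11/21)
through W parallel to DC: direction (2/3, -11/21); meets CH at M = (14/3, -11/3)
M = C + t·(H−C) with t = -11/3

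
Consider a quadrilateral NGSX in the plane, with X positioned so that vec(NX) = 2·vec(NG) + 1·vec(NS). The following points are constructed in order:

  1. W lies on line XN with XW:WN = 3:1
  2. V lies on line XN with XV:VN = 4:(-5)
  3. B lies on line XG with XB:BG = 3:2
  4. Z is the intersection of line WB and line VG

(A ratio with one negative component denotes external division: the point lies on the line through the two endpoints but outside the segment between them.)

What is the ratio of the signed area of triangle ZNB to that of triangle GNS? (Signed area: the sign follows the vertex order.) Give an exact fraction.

[ZNB]:[GNS] = 8/105

Set N = (0, 0), G = (1, 0), S = (0, 1), X = (2, 1); any affine frame gives the same invariant.
1. W lies on line XN with XW:WN = 3:1 ⇒ W = (1/2, 1/4)
2. V lies on line XN with XV:VN = 4:(-5) ⇒ V = (10, 5)
3. B lies on line XG with XB:BG = 3:2 ⇒ B = (7/5, 2/5)
4. Z is the intersection of line WB and line VG ⇒ Z = (13/7, 10/21)
2·[ZNB] = -8/105, 2·[GNS] = -1
[ZNB]:[GNS] = -8/105:-1 = 8/105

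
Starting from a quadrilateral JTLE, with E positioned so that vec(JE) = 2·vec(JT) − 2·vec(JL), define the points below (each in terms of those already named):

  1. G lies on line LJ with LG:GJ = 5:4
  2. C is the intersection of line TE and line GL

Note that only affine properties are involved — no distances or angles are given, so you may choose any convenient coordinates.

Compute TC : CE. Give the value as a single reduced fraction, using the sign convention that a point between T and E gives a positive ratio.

Choose coordinates J = (0, 0), T = (1, 0), L = (0, 1), E = (2, -2).
1. G lies on line LJ with LG:GJ = 5:4 ⇒ G = (0, 4/9)
2. C is the intersection of line TE and line GL ⇒ C = (0, 2)
C = T + t·(E−T) with t = -1, so TC:CE = t:(1−t) = -1:2

TC:CE = -1/2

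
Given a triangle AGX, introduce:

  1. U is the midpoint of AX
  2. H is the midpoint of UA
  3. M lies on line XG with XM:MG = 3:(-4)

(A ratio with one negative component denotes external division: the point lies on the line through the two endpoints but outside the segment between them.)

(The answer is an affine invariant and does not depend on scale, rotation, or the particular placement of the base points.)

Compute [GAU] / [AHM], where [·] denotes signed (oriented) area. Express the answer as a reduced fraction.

Choose coordinates A = (0, 0), G = (1, 0), X = (0, 1).
1. U is the midpoint of AX ⇒ U = (0, 1/2)
2. H is the midpoint of UA ⇒ H = (0, 1/4)
3. M lies on line XG with XM:MG = 3:(-4) ⇒ M = (-3, 4)
2·[GAU] = -1/2, 2·[AHM] = 3/4
[GAU]:[AHM] = -1/2:3/4 = -2/3

[GAU]:[AHM] = -2/3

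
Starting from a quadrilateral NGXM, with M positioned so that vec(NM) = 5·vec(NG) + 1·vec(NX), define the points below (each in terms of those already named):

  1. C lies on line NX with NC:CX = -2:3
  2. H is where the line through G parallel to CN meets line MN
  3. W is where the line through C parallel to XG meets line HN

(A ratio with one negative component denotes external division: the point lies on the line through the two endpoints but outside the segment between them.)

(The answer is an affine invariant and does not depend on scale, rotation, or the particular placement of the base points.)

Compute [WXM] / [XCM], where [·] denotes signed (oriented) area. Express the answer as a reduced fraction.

Choose coordinates N = (0, 0), G = (1, 0), X = (0, 1), M = (5, 1).
1. C lies on line NX with NC:CX = -2:3 ⇒ C = (0, -2)
2. H is where the line through G parallel to CN meets line MN ⇒ H = (1, 1/5)
3. W is where the line through C parallel to XG meets line HN ⇒ W = (-5/3, -1/3)
2·[WXM] = -20/3, 2·[XCM] = 15
[WXM]:[XCM] = -20/3:15 = -4/9

[WXM]:[XCM] = -4/9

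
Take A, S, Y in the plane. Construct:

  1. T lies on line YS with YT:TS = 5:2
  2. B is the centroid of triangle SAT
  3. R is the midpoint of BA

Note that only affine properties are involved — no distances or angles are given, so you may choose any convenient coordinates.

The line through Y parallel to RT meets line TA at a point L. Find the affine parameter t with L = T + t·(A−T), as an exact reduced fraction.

t = 10

Choose coordinates A = (0, 0), S = (1, 0), Y = (0, 1).
1. T lies on line YS with YT:TS = 5:2 ⇒ T = (5/7, 2/7)
2. B is the centroid of triangle SAT ⇒ B = (4/7, 2/21)
3. R is the midpoint of BA ⇒ R = (2/7, 1/21)
through Y parallel to RT: direction (3/7, 5/21); meets TA at L = (-45/7, -18/7)
L = T + t·(A−T) with t = 10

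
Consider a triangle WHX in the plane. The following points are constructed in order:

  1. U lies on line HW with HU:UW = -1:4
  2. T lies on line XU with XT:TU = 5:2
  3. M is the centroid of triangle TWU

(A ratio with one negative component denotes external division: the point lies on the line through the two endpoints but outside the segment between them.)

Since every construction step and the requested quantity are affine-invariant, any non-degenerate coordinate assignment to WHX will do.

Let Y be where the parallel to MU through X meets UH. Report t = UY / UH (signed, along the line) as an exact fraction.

Work in coordinates with W = (0, 0), H = (1, 0), X = (0, 1).
1. U lies on line HW with HU:UW = -1:4 ⇒ U = (4/3, 0)
2. T lies on line XU with XT:TU = 5:2 ⇒ T = (20/21, 2/7)
3. M is the centroid of triangle TWU ⇒ M = (16/21, 2/21)
through X parallel to MU: direction (4/7, -2/21); meets UH at Y = (6, 0)
Y = U + t·(H−U) with t = -14

t = -14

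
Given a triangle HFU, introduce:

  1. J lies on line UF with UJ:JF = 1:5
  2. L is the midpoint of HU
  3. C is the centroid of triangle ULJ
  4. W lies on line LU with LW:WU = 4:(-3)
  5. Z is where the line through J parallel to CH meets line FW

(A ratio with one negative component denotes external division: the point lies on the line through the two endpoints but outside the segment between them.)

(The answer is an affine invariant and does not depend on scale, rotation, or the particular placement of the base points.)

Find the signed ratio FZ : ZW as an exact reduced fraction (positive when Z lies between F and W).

Work in coordinates with H = (0, 0), F = (1, 0), U = (0, 1).
1. J lies on line UF with UJ:JF = 1:5 ⇒ J = (1/6, 5/6)
2. L is the midpoint of HU ⇒ L = (0, 1/2)
3. C is the centroid of triangle ULJ ⇒ C = (1/18, 7/9)
4. W lies on line LU with LW:WU = 4:(-3) ⇒ W = (0, 5/2)
5. Z is where the line through J parallel to CH meets line FW ⇒ Z = (8/33, 125/66)
Z = F + t·(W−F) with t = 25/33, so FZ:ZW = t:(1−t) = 25/33:8/33

FZ:ZW = 25/8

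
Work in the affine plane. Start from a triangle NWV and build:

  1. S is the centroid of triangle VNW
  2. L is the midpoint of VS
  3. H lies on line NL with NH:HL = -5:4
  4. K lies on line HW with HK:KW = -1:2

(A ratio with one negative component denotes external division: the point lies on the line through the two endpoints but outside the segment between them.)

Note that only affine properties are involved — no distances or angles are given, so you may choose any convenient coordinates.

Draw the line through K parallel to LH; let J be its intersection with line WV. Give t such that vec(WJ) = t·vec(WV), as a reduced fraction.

Choose coordinates N = (0, 0), W = (1, 0), V = (0, 1).
1. S is the centroid of triangle VNW ⇒ S = (1/3, 1/3)
2. L is the midpoint of VS ⇒ L = (1/6, 2/3)
3. H lies on line NL with NH:HL = -5:4 ⇒ H = (5/6, 10/3)
4. K lies on line HW with HK:KW = -1:2 ⇒ K = (2/3, 20/3)
through K parallel to LH: direction (2/3, 8/3); meets WV at J = (-3/5, 8/5)
J = W + t·(V−W) with t = 8/5

t = 8/5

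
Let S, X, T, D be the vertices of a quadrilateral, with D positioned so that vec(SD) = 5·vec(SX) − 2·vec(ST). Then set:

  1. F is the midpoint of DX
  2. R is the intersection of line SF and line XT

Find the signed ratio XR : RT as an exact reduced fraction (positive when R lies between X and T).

Choose coordinates S = (0, 0), X = (1, 0), T = (0, 1), D = (5, -2).
1. F is the midpoint of DX ⇒ F = (3, -1)
2. R is the intersection of line SF and line XT ⇒ R = (3/2, -1/2)
R = X + t·(T−X) with t = -1/2, so XR:RT = t:(1−t) = -1/2:3/2

XR:RT = -1/3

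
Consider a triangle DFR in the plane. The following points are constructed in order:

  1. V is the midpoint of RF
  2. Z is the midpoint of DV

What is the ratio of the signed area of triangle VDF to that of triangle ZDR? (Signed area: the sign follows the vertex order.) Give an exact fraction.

Choose coordinates D = (0, 0), F = (1, 0), R = (0, 1).
1. V is the midpoint of RF ⇒ V = (1/2, 1/2)
2. Z is the midpoint of DV ⇒ Z = (1/4, 1/4)
2·[VDF] = 1/2, 2·[ZDR] = -1/4
[VDF]:[ZDR] = 1/2:-1/4 = -2

[VDF]:[ZDR] = -2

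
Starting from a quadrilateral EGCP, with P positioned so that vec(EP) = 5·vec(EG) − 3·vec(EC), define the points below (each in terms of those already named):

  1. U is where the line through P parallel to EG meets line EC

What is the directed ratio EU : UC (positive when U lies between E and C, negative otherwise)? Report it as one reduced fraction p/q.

Set E = (0, 0), G = (1, 0), C = (0, 1), P = (5, -3); any affine frame gives the same invariant.
1. U is where the line through P parallel to EG meets line EC ⇒ U = (0, -3)
U = E + t·(C−E) with t = -3, so EU:UC = t:(1−t) = -3:4

EU:UC = -3/4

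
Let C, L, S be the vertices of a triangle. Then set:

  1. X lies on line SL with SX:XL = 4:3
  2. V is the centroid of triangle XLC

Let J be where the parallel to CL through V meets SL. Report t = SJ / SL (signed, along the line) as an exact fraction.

Assign C = (0, 0), L = (1, 0), S = (0, 1) — the answer is frame-independent, so this choice is without loss of generality.
1. X lies on line SL with SX:XL = 4:3 ⇒ X = (4/7, 3/7)
2. V is the centroid of triangle XLC ⇒ V = (11/21, 1/7)
through V parallel to CL: direction (1, 0); meets SL at J = (6/7, 1/7)
J = S + t·(L−S) with t = 6/7

t = 6/7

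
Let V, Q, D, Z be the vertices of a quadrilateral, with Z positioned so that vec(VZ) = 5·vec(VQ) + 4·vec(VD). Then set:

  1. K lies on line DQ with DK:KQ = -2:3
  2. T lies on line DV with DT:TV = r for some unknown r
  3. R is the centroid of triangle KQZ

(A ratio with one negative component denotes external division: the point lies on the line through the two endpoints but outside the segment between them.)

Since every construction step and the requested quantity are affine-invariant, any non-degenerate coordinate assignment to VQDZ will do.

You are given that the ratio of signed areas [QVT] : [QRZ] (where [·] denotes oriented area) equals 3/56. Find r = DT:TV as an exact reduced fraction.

r = 4/3

Work in coordinates with V = (0, 0), Q = (1, 0), D = (0, 1), Z = (5, 4).
1. K lies on line DQ with DK:KQ = -2:3 ⇒ K = (-2, 3)
2. With DT:TV = r, write λ = r/(r+1) so T = D + λ·(V−D); T is affine-linear in λ
3. R is the centroid of triangle KQZ ⇒ R = (4/3, 7/3)
Every point depending on T is an affine combination of T and λ-independent points, so each such coordinate is linear in λ; the λ² term in each signed area is a multiple of (V−D)×(V−D) = 0, so 2·[QVT] and 2·[QRZ] are each linear in λ. Evaluating at λ=0 and λ=1:
  2·[QVT] = λ − 1,   2·[QRZ] = -8
So [QVT]:[QRZ] = (λ − 1) / (-8). Setting this equal to 3/56:
  λ − 1 = 3/56·(-8)  ⇒  λ = 4/7
Then r = λ/(1−λ) = (4/7)/(3/7) = 4/3. Check: with r = 4/3, T = (0, 3/7) and [QVT]:[QRZ] = 3/56 as required.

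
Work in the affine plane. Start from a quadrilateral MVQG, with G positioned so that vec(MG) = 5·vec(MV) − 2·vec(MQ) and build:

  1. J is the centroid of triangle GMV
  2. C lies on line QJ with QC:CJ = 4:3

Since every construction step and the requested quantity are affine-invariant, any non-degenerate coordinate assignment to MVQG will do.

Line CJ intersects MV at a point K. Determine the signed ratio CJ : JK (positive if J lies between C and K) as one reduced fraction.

Work in coordinates with M = (0, 0), V = (1, 0), Q = (0, 1), G = (5, -2).
1. J is the centroid of triangle GMV ⇒ J = (2, -2/3)
2. C lies on line QJ with QC:CJ = 4:3 ⇒ C = (8/7, 1/21)
line CJ meets MV at K = (6/5, 0)
J = C + t·(K−C) with t = 15, so CJ:JK = 15:-14

CJ:JK = -15/14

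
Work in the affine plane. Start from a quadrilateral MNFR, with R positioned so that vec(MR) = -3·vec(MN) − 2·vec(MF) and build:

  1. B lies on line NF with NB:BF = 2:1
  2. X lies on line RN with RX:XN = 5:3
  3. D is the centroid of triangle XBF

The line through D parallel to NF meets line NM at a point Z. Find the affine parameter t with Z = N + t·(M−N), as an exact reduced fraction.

t = 3/4

Choose coordinates M = (0, 0), N = (1, 0), F = (0, 1), R = (-3, -2).
1. B lies on line NF with NB:BF = 2:1 ⇒ B = (1/3, 2/3)
2. X lies on line RN with RX:XN = 5:3 ⇒ X = (-1/2, -3/4)
3. D is the centroid of triangle XBF ⇒ D = (-1/18, 11/36)
through D parallel to NF: direction (-1, 1); meets NM at Z = (1/4, 0)
Z = N + t·(M−N) with t = 3/4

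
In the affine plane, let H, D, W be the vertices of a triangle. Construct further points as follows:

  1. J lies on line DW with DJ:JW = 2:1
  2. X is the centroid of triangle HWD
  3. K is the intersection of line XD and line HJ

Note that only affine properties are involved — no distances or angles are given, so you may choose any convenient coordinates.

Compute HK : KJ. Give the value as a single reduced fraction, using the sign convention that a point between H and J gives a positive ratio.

HK:KJ = 3/2

Set H = (0, 0), D = (1, 0), W = (0, 1); any affine frame gives the same invariant.
1. J lies on line DW with DJ:JW = 2:1 ⇒ J = (1/3, 2/3)
2. X is the centroid of triangle HWD ⇒ X = (1/3, 1/3)
3. K is the intersection of line XD and line HJ ⇒ K = (1/5, 2/5)
K = H + t·(J−H) with t = 3/5, so HK:KJ = t:(1−t) = 3/5:2/5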